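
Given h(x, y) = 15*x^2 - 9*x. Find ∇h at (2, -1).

∂h/∂x = 30*x - 9
∂h/∂y = 0
∇h = (30*x - 9, 0)
At (2, -1): (51, 0).

(51, 0)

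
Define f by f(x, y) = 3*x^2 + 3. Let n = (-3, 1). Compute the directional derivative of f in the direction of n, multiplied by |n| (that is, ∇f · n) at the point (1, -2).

∂f/∂x = 6*x
∂f/∂y = 0
∇f at (1, -2) = (6, 0)
∇f · n = (6)(-3) + (0)(1) = -18

-18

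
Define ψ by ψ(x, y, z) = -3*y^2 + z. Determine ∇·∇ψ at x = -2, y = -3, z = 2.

∂²ψ/∂x² = 0
∂²ψ/∂y² = -6
∂²ψ/∂z² = 0
∇²ψ = -6
At (-2, -3, 2): -6.

-6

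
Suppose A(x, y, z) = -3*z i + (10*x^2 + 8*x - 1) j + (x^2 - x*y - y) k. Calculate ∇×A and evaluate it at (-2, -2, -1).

(∇×A)₁ = ∂A₃/∂y − ∂A₂/∂z = -x - 1
(∇×A)₂ = ∂A₁/∂z − ∂A₃/∂x = -2*x + y - 3
(∇×A)₃ = ∂A₂/∂x − ∂A₁/∂y = 20*x + 8
∇×A = (-x - 1, -2*x + y - 3, 20*x + 8)
At (-2, -2, -1): (1, -1, -32).

(1, -1, -32)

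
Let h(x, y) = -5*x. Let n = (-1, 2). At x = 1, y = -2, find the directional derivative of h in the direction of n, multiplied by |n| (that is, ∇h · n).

5

∂h/∂x = -5
∂h/∂y = 0
∇h at (1, -2) = (-5, 0)
∇h · n = (-5)(-1) + (0)(2) = 5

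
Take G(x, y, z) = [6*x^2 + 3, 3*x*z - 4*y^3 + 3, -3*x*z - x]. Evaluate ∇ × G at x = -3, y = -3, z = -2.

(∇×G)₁ = ∂G₃/∂y − ∂G₂/∂z = -3*x
(∇×G)₂ = ∂G₁/∂z − ∂G₃/∂x = 3*z + 1
(∇×G)₃ = ∂G₂/∂x − ∂G₁/∂y = 3*z
∇×G = (-3*x, 3*z + 1, 3*z)
At (-3, -3, -2): (9, -5, -6).

(9, -5, -6)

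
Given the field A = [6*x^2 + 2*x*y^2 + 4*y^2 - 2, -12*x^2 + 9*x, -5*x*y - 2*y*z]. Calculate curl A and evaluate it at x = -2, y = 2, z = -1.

(∇×A)₁ = ∂A₃/∂y − ∂A₂/∂z = -5*x - 2*z
(∇×A)₂ = ∂A₁/∂z − ∂A₃/∂x = 5*y
(∇×A)₃ = ∂A₂/∂x − ∂A₁/∂y = -4*x*y - 24*x - 8*y + 9
∇×A = (-5*x - 2*z, 5*y, -4*x*y - 24*x - 8*y + 9)
At (-2, 2, -1): (12, 10, 57).

(12, 10, 57)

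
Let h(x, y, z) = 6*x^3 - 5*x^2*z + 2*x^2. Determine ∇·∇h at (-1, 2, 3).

∂²h/∂x² = 2*(18*x - 5*z + 2)
∂²h/∂y² = 0
∂²h/∂z² = 0
∇²h = 36*x - 10*z + 4
At (-1, 2, 3): -62.

-62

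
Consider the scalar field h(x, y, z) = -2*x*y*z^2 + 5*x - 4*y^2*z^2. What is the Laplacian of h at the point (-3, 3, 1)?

-44

∂²h/∂x² = 0
∂²h/∂y² = -8*z^2
∂²h/∂z² = -4*y*(x + 2*y)
∇²h = -4*x*y - 8*y^2 - 8*z^2
At (-3, 3, 1): -44.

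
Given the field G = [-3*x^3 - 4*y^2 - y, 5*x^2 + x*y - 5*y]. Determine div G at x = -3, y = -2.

∂G₁/∂x = -9*x^2
∂G₂/∂y = x - 5
∇·G = -9*x^2 + x - 5
At (-3, -2): -89.

-89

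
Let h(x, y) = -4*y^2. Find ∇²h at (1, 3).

-8

∂²h/∂x² = 0
∂²h/∂y² = -8
∇²h = -8
At (1, 3): -8.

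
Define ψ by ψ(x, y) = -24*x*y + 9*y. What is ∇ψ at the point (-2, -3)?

(72, 57)

∂ψ/∂x = -24*y
∂ψ/∂y = -24*x + 9
∇ψ = (-24*y, -24*x + 9)
At (-2, -3): (72, 57).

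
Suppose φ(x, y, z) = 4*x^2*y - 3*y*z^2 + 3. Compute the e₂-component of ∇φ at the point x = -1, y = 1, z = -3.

-23

(∇φ)_2 = ∂φ/∂y = 4*x^2 - 3*z^2
At (-1, 1, -3): -23.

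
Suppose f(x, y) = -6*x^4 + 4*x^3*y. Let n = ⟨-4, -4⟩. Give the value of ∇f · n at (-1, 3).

-224

∂f/∂x = -24*x^3 + 12*x^2*y
∂f/∂y = 4*x^3
∇f at (-1, 3) = (60, -4)
∇f · n = (60)(-4) + (-4)(-4) = -224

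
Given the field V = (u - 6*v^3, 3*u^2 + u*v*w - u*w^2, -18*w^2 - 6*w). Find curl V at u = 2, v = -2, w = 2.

(12, 0, 76)

(∇×V)₁ = ∂V₃/∂v − ∂V₂/∂w = -u*v + 2*u*w
(∇×V)₂ = ∂V₁/∂w − ∂V₃/∂u = 0
(∇×V)₃ = ∂V₂/∂u − ∂V₁/∂v = 6*u + 18*v^2 + v*w - w^2
∇×V = (-u*v + 2*u*w, 0, 6*u + 18*v^2 + v*w - w^2)
At (2, -2, 2): (12, 0, 76).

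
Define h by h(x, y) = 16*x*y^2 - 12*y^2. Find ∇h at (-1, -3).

(144, 168)

∂h/∂x = 16*y^2
∂h/∂y = 32*x*y - 24*y
∇h = (16*y^2, 32*x*y - 24*y)
At (-1, -3): (144, 168).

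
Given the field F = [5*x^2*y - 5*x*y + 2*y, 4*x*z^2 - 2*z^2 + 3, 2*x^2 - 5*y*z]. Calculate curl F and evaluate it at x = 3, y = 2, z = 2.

(-50, -12, -16)

(∇×F)₁ = ∂F₃/∂y − ∂F₂/∂z = -8*x*z - z
(∇×F)₂ = ∂F₁/∂z − ∂F₃/∂x = -4*x
(∇×F)₃ = ∂F₂/∂x − ∂F₁/∂y = -5*x^2 + 5*x + 4*z^2 - 2
∇×F = (-8*x*z - z, -4*x, -5*x^2 + 5*x + 4*z^2 - 2)
At (3, 2, 2): (-50, -12, -16).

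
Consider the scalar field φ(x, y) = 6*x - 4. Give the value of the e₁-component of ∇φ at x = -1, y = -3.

(∇φ)_1 = ∂φ/∂x = 6
At (-1, -3): 6.

6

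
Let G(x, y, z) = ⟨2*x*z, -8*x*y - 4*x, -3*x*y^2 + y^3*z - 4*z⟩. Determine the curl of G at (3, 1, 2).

(∇×G)₁ = ∂G₃/∂y − ∂G₂/∂z = -6*x*y + 3*y^2*z
(∇×G)₂ = ∂G₁/∂z − ∂G₃/∂x = 2*x + 3*y^2
(∇×G)₃ = ∂G₂/∂x − ∂G₁/∂y = -8*y - 4
∇×G = (-6*x*y + 3*y^2*z, 2*x + 3*y^2, -8*y - 4)
At (3, 1, 2): (-12, 9, -12).

(-12, 9, -12)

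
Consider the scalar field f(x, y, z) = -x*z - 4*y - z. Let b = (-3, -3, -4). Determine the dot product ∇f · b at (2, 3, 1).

27

∂f/∂x = -z
∂f/∂y = -4
∂f/∂z = -x - 1
∇f at (2, 3, 1) = (-1, -4, -3)
∇f · b = (-1)(-3) + (-4)(-3) + (-3)(-4) = 27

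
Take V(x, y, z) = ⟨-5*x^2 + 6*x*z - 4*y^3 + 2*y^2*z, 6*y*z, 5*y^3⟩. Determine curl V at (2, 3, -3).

(117, 30, 144)

(∇×V)₁ = ∂V₃/∂y − ∂V₂/∂z = 15*y^2 - 6*y
(∇×V)₂ = ∂V₁/∂z − ∂V₃/∂x = 6*x + 2*y^2
(∇×V)₃ = ∂V₂/∂x − ∂V₁/∂y = 12*y^2 - 4*y*z
∇×V = (15*y^2 - 6*y, 6*x + 2*y^2, 12*y^2 - 4*y*z)
At (2, 3, -3): (117, 30, 144).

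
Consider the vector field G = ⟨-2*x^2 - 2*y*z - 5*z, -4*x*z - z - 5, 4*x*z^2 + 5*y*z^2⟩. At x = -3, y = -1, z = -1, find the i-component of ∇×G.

(∇×G)_1 = ∂G₃/∂y − ∂G₂/∂z
= 5*z^2 − (-4*x - 1)
= 4*x + 5*z^2 + 1
At (-3, -1, -1): -6.

-6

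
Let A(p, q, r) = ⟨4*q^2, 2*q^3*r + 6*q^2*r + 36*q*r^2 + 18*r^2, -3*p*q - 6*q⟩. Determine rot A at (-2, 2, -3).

(500, 6, -16)

(∇×A)₁ = ∂A₃/∂q − ∂A₂/∂r = -3*p - 2*q^3 - 6*q^2 - 72*q*r - 36*r - 6
(∇×A)₂ = ∂A₁/∂r − ∂A₃/∂p = 3*q
(∇×A)₃ = ∂A₂/∂p − ∂A₁/∂q = -8*q
∇×A = (-3*p - 2*q^3 - 6*q^2 - 72*q*r - 36*r - 6, 3*q, -8*q)
At (-2, 2, -3): (500, 6, -16).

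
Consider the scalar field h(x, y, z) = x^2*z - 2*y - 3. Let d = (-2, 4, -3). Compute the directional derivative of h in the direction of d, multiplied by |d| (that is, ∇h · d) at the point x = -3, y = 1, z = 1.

∂h/∂x = 2*x*z
∂h/∂y = -2
∂h/∂z = x^2
∇h at (-3, 1, 1) = (-6, -2, 9)
∇h · d = (-6)(-2) + (-2)(4) + (9)(-3) = -23

-23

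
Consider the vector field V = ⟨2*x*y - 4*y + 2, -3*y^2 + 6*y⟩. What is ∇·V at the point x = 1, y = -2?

14

∂V₁/∂x = 2*y
∂V₂/∂y = -6*y + 6
∇·V = -4*y + 6
At (1, -2): 14.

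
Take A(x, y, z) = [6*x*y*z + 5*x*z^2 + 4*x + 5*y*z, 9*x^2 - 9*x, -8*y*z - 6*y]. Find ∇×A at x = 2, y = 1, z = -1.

(∇×A)₁ = ∂A₃/∂y − ∂A₂/∂z = -8*z - 6
(∇×A)₂ = ∂A₁/∂z − ∂A₃/∂x = 6*x*y + 10*x*z + 5*y
(∇×A)₃ = ∂A₂/∂x − ∂A₁/∂y = -6*x*z + 18*x - 5*z - 9
∇×A = (-8*z - 6, 6*x*y + 10*x*z + 5*y, -6*x*z + 18*x - 5*z - 9)
At (2, 1, -1): (2, -3, 44).

(2, -3, 44)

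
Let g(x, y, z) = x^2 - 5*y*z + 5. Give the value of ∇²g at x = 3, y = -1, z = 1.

∂²g/∂x² = 2
∂²g/∂y² = 0
∂²g/∂z² = 0
∇²g = 2
At (3, -1, 1): 2.

2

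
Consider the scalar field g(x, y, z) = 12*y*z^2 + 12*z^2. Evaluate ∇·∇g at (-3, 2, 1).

72

∂²g/∂x² = 0
∂²g/∂y² = 0
∂²g/∂z² = 24*(y + 1)
∇²g = 24*y + 24
At (-3, 2, 1): 72.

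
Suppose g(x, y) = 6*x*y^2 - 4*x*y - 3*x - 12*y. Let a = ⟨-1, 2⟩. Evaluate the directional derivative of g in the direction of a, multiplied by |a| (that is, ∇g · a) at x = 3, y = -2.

∂g/∂x = 6*y^2 - 4*y - 3
∂g/∂y = 12*x*y - 4*x - 12
∇g at (3, -2) = (29, -96)
∇g · a = (29)(-1) + (-96)(2) = -221

-221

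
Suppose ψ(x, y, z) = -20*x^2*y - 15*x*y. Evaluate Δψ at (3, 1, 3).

-40

∂²ψ/∂x² = -40*y
∂²ψ/∂y² = 0
∂²ψ/∂z² = 0
∇²ψ = -40*y
At (3, 1, 3): -40.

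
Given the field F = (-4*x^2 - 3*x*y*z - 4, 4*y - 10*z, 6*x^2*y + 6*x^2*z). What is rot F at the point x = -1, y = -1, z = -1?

(16, -27, 3)

(∇×F)₁ = ∂F₃/∂y − ∂F₂/∂z = 6*x^2 + 10
(∇×F)₂ = ∂F₁/∂z − ∂F₃/∂x = -15*x*y - 12*x*z
(∇×F)₃ = ∂F₂/∂x − ∂F₁/∂y = 3*x*z
∇×F = (6*x^2 + 10, -15*x*y - 12*x*z, 3*x*z)
At (-1, -1, -1): (16, -27, 3).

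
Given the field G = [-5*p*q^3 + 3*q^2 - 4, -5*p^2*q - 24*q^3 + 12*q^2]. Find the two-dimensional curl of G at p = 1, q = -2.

∂G₂/∂p = -10*p*q
∂G₁/∂q = -15*p*q^2 + 6*q
Scalar curl = 15*p*q^2 - 10*p*q - 6*q
At (1, -2): 92.

92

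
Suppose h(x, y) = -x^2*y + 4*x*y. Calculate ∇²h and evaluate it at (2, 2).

∂²h/∂x² = -2*y
∂²h/∂y² = 0
∇²h = -2*y
At (2, 2): -4.

-4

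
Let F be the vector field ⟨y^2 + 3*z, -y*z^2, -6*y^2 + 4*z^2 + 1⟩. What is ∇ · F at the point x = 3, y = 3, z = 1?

∂F₁/∂x = 0
∂F₂/∂y = -z^2
∂F₃/∂z = 8*z
∇·F = -z^2 + 8*z
At (3, 3, 1): 7.

7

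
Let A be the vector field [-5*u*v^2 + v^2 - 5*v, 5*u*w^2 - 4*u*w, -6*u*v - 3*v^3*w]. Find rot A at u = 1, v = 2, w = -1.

(44, 12, 30)

(∇×A)₁ = ∂A₃/∂v − ∂A₂/∂w = -10*u*w - 2*u - 9*v^2*w
(∇×A)₂ = ∂A₁/∂w − ∂A₃/∂u = 6*v
(∇×A)₃ = ∂A₂/∂u − ∂A₁/∂v = 10*u*v - 2*v + 5*w^2 - 4*w + 5
∇×A = (-10*u*w - 2*u - 9*v^2*w, 6*v, 10*u*v - 2*v + 5*w^2 - 4*w + 5)
At (1, 2, -1): (44, 12, 30).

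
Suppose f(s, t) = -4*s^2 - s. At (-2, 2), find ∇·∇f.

-8

∂²f/∂s² = -8
∂²f/∂t² = 0
∇²f = -8
At (-2, 2): -8.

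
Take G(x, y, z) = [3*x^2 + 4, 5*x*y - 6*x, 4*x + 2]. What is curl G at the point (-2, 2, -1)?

(0, -4, 4)

(∇×G)₁ = ∂G₃/∂y − ∂G₂/∂z = 0
(∇×G)₂ = ∂G₁/∂z − ∂G₃/∂x = -4
(∇×G)₃ = ∂G₂/∂x − ∂G₁/∂y = 5*y - 6
∇×G = (0, -4, 5*y - 6)
At (-2, 2, -1): (0, -4, 4).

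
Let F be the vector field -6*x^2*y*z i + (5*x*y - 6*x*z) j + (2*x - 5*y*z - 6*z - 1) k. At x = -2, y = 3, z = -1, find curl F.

(-7, -74, -3)

(∇×F)₁ = ∂F₃/∂y − ∂F₂/∂z = 6*x - 5*z
(∇×F)₂ = ∂F₁/∂z − ∂F₃/∂x = -6*x^2*y - 2
(∇×F)₃ = ∂F₂/∂x − ∂F₁/∂y = 6*x^2*z + 5*y - 6*z
∇×F = (6*x - 5*z, -6*x^2*y - 2, 6*x^2*z + 5*y - 6*z)
At (-2, 3, -1): (-7, -74, -3).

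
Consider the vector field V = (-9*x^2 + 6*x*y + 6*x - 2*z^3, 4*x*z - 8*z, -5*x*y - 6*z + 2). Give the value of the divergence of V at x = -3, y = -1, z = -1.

∂V₁/∂x = -18*x + 6*y + 6
∂V₂/∂y = 0
∂V₃/∂z = -6
∇·V = -18*x + 6*y
At (-3, -1, -1): 48.

48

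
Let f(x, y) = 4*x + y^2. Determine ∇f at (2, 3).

(4, 6)

∂f/∂x = 4
∂f/∂y = 2*y
∇f = (4, 2*y)
At (2, 3): (4, 6).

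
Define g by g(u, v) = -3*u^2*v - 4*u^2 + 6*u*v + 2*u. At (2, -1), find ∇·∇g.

∂²g/∂u² = -2*(3*v + 4)
∂²g/∂v² = 0
∇²g = -6*v - 8
At (2, -1): -2.

-2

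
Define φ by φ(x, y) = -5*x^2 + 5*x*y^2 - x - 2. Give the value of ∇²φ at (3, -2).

20

∂²φ/∂x² = -10
∂²φ/∂y² = 10*x
∇²φ = 10*x - 10
At (3, -2): 20.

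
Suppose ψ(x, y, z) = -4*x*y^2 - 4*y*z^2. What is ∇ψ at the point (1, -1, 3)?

(-4, -28, 24)

∂ψ/∂x = -4*y^2
∂ψ/∂y = -8*x*y - 4*z^2
∂ψ/∂z = -8*y*z
∇ψ = (-4*y^2, -8*x*y - 4*z^2, -8*y*z)
At (1, -1, 3): (-4, -28, 24).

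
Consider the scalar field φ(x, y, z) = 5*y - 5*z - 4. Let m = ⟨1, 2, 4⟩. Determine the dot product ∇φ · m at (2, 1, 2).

-10

∂φ/∂x = 0
∂φ/∂y = 5
∂φ/∂z = -5
∇φ at (2, 1, 2) = (0, 5, -5)
∇φ · m = (0)(1) + (5)(2) + (-5)(4) = -10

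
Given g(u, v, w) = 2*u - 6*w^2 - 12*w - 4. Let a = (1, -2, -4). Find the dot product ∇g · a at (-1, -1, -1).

∂g/∂u = 2
∂g/∂v = 0
∂g/∂w = -12*w - 12
∇g at (-1, -1, -1) = (2, 0, 0)
∇g · a = (2)(1) + (0)(-2) + (0)(-4) = 2

2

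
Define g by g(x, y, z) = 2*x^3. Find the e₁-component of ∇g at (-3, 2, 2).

(∇g)_1 = ∂g/∂x = 6*x^2
At (-3, 2, 2): 54.

54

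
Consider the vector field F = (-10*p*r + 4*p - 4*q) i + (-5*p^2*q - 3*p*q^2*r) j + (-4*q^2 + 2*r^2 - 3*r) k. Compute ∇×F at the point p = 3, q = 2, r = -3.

(20, -30, -20)

(∇×F)₁ = ∂F₃/∂q − ∂F₂/∂r = 3*p*q^2 - 8*q
(∇×F)₂ = ∂F₁/∂r − ∂F₃/∂p = -10*p
(∇×F)₃ = ∂F₂/∂p − ∂F₁/∂q = -10*p*q - 3*q^2*r + 4
∇×F = (3*p*q^2 - 8*q, -10*p, -10*p*q - 3*q^2*r + 4)
At (3, 2, -3): (20, -30, -20).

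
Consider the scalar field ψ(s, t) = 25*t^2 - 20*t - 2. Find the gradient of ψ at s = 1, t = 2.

(0, 80)

∂ψ/∂s = 0
∂ψ/∂t = 50*t - 20
∇ψ = (0, 50*t - 20)
At (1, 2): (0, 80).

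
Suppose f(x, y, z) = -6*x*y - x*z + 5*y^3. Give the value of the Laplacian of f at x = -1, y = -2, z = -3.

∂²f/∂x² = 0
∂²f/∂y² = 30*y
∂²f/∂z² = 0
∇²f = 30*y
At (-1, -2, -3): -60.

-60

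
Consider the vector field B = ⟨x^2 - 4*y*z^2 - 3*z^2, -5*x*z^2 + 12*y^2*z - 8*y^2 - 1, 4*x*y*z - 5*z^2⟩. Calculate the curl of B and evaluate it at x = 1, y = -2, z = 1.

(-34, 18, -1)

(∇×B)₁ = ∂B₃/∂y − ∂B₂/∂z = 14*x*z - 12*y^2
(∇×B)₂ = ∂B₁/∂z − ∂B₃/∂x = -12*y*z - 6*z
(∇×B)₃ = ∂B₂/∂x − ∂B₁/∂y = -z^2
∇×B = (14*x*z - 12*y^2, -12*y*z - 6*z, -z^2)
At (1, -2, 1): (-34, 18, -1).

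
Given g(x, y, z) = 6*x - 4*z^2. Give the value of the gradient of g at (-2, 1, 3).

(6, 0, -24)

∂g/∂x = 6
∂g/∂y = 0
∂g/∂z = -8*z
∇g = (6, 0, -8*z)
At (-2, 1, 3): (6, 0, -24).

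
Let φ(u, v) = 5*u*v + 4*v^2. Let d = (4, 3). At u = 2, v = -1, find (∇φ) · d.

-14

∂φ/∂u = 5*v
∂φ/∂v = 5*u + 8*v
∇φ at (2, -1) = (-5, 2)
∇φ · d = (-5)(4) + (2)(3) = -14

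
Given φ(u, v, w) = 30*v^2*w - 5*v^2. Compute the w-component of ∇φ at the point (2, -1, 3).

30

(∇φ)_3 = ∂φ/∂w = 30*v^2
At (2, -1, 3): 30.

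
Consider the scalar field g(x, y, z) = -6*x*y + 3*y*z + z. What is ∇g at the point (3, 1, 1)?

∂g/∂x = -6*y
∂g/∂y = -6*x + 3*z
∂g/∂z = 3*y + 1
∇g = (-6*y, -6*x + 3*z, 3*y + 1)
At (3, 1, 1): (-6, -15, 4).

(-6, -15, 4)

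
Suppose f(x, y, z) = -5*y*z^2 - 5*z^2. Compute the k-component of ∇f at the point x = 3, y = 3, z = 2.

(∇f)_3 = ∂f/∂z = -10*y*z - 10*z
At (3, 3, 2): -80.

-80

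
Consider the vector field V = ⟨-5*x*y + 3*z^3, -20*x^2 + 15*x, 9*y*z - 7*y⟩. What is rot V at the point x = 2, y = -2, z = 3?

(∇×V)₁ = ∂V₃/∂y − ∂V₂/∂z = 9*z - 7
(∇×V)₂ = ∂V₁/∂z − ∂V₃/∂x = 9*z^2
(∇×V)₃ = ∂V₂/∂x − ∂V₁/∂y = -35*x + 15
∇×V = (9*z - 7, 9*z^2, -35*x + 15)
At (2, -2, 3): (20, 81, -55).

(20, 81, -55)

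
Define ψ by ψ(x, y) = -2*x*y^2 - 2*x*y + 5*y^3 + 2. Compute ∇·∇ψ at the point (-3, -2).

∂²ψ/∂x² = 0
∂²ψ/∂y² = 2*(-2*x + 15*y)
∇²ψ = -4*x + 30*y
At (-3, -2): -48.

-48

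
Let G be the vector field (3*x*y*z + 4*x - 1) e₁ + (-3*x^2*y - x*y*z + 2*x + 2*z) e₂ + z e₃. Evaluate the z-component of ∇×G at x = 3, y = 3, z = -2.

(∇×G)_3 = ∂G₂/∂x − ∂G₁/∂y
= -6*x*y - y*z + 2 − (3*x*z)
= -6*x*y - 3*x*z - y*z + 2
At (3, 3, -2): -28.

-28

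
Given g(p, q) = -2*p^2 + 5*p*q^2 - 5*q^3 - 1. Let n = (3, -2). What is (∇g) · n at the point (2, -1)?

∂g/∂p = -4*p + 5*q^2
∂g/∂q = 10*p*q - 15*q^2
∇g at (2, -1) = (-3, -35)
∇g · n = (-3)(3) + (-35)(-2) = 61

61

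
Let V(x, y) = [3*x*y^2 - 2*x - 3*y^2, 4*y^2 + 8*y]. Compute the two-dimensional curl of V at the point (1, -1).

∂V₂/∂x = 0
∂V₁/∂y = 6*x*y - 6*y
Scalar curl = -6*x*y + 6*y
At (1, -1): 0.

0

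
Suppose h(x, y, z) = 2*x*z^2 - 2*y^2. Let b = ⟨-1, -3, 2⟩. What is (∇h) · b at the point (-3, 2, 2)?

∂h/∂x = 2*z^2
∂h/∂y = -4*y
∂h/∂z = 4*x*z
∇h at (-3, 2, 2) = (8, -8, -24)
∇h · b = (8)(-1) + (-8)(-3) + (-24)(2) = -32

-32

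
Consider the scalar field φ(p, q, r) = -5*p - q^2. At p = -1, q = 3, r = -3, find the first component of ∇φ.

(∇φ)_1 = ∂φ/∂p = -5
At (-1, 3, -3): -5.

-5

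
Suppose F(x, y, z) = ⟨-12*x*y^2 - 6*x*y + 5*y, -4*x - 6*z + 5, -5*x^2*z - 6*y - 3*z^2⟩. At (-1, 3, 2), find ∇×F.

(∇×F)₁ = ∂F₃/∂y − ∂F₂/∂z = 0
(∇×F)₂ = ∂F₁/∂z − ∂F₃/∂x = 10*x*z
(∇×F)₃ = ∂F₂/∂x − ∂F₁/∂y = 24*x*y + 6*x - 9
∇×F = (0, 10*x*z, 24*x*y + 6*x - 9)
At (-1, 3, 2): (0, -20, -87).

(0, -20, -87)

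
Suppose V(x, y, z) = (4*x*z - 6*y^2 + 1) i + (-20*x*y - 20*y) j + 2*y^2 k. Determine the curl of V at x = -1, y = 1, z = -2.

(4, -4, -8)

(∇×V)₁ = ∂V₃/∂y − ∂V₂/∂z = 4*y
(∇×V)₂ = ∂V₁/∂z − ∂V₃/∂x = 4*x
(∇×V)₃ = ∂V₂/∂x − ∂V₁/∂y = -8*y
∇×V = (4*y, 4*x, -8*y)
At (-1, 1, -2): (4, -4, -8).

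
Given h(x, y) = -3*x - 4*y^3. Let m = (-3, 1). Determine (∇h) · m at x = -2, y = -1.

-3

∂h/∂x = -3
∂h/∂y = -12*y^2
∇h at (-2, -1) = (-3, -12)
∇h · m = (-3)(-3) + (-12)(1) = -3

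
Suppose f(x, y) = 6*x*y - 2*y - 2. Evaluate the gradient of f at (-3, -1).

∂f/∂x = 6*y
∂f/∂y = 6*x - 2
∇f = (6*y, 6*x - 2)
At (-3, -1): (-6, -20).

(-6, -20)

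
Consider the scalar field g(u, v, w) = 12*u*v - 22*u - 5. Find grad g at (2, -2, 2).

(-46, 24, 0)

∂g/∂u = 12*v - 22
∂g/∂v = 12*u
∂g/∂w = 0
∇g = (12*v - 22, 12*u, 0)
At (2, -2, 2): (-46, 24, 0).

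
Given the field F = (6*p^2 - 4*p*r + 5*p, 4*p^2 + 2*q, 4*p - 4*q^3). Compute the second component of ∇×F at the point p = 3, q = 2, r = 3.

(∇×F)_2 = ∂F₁/∂r − ∂F₃/∂p
= -4*p − (4)
= -4*p - 4
At (3, 2, 3): -16.

-16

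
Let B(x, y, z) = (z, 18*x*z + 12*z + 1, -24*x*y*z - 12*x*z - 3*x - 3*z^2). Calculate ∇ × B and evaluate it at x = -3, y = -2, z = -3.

(∇×B)₁ = ∂B₃/∂y − ∂B₂/∂z = -24*x*z - 18*x - 12
(∇×B)₂ = ∂B₁/∂z − ∂B₃/∂x = 24*y*z + 12*z + 4
(∇×B)₃ = ∂B₂/∂x − ∂B₁/∂y = 18*z
∇×B = (-24*x*z - 18*x - 12, 24*y*z + 12*z + 4, 18*z)
At (-3, -2, -3): (-174, 112, -54).

(-174, 112, -54)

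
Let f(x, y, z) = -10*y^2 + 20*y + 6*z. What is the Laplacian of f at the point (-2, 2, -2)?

-20

∂²f/∂x² = 0
∂²f/∂y² = -20
∂²f/∂z² = 0
∇²f = -20
At (-2, 2, -2): -20.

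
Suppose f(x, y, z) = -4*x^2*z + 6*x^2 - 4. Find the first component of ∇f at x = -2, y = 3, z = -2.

-56

(∇f)_1 = ∂f/∂x = -8*x*z + 12*x
At (-2, 3, -2): -56.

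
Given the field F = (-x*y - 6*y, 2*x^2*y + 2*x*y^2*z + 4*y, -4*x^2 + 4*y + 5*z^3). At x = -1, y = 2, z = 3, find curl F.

(12, -8, 21)

(∇×F)₁ = ∂F₃/∂y − ∂F₂/∂z = -2*x*y^2 + 4
(∇×F)₂ = ∂F₁/∂z − ∂F₃/∂x = 8*x
(∇×F)₃ = ∂F₂/∂x − ∂F₁/∂y = 4*x*y + x + 2*y^2*z + 6
∇×F = (-2*x*y^2 + 4, 8*x, 4*x*y + x + 2*y^2*z + 6)
At (-1, 2, 3): (12, -8, 21).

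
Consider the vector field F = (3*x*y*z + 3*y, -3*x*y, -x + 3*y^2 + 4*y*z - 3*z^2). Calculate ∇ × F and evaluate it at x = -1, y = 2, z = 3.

(∇×F)₁ = ∂F₃/∂y − ∂F₂/∂z = 6*y + 4*z
(∇×F)₂ = ∂F₁/∂z − ∂F₃/∂x = 3*x*y + 1
(∇×F)₃ = ∂F₂/∂x − ∂F₁/∂y = -3*x*z - 3*y - 3
∇×F = (6*y + 4*z, 3*x*y + 1, -3*x*z - 3*y - 3)
At (-1, 2, 3): (24, -5, 0).

(24, -5, 0)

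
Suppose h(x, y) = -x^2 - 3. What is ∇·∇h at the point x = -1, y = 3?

∂²h/∂x² = -2
∂²h/∂y² = 0
∇²h = -2
At (-1, 3): -2.

-2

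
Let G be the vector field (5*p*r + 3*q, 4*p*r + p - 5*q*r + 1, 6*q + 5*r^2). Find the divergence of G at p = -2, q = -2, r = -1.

-10

∂G₁/∂p = 5*r
∂G₂/∂q = -5*r
∂G₃/∂r = 10*r
∇·G = 10*r
At (-2, -2, -1): -10.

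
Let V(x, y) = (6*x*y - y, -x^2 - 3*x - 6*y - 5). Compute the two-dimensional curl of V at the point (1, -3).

-10

∂V₂/∂x = -2*x - 3
∂V₁/∂y = 6*x - 1
Scalar curl = -8*x - 2
At (1, -3): -10.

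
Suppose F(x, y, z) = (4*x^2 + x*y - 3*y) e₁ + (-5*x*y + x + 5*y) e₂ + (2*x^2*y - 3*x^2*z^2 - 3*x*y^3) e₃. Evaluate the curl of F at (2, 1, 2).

(∇×F)₁ = ∂F₃/∂y − ∂F₂/∂z = 2*x^2 - 9*x*y^2
(∇×F)₂ = ∂F₁/∂z − ∂F₃/∂x = -4*x*y + 6*x*z^2 + 3*y^3
(∇×F)₃ = ∂F₂/∂x − ∂F₁/∂y = -x - 5*y + 4
∇×F = (2*x^2 - 9*x*y^2, -4*x*y + 6*x*z^2 + 3*y^3, -x - 5*y + 4)
At (2, 1, 2): (-10, 43, -3).

(-10, 43, -3)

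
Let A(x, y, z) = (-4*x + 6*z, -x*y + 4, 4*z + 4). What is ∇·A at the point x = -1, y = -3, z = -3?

1

∂A₁/∂x = -4
∂A₂/∂y = -x
∂A₃/∂z = 4
∇·A = -x
At (-1, -3, -3): 1.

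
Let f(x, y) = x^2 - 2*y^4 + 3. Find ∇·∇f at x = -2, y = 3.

∂²f/∂x² = 2
∂²f/∂y² = -24*y^2
∇²f = -24*y^2 + 2
At (-2, 3): -214.

-214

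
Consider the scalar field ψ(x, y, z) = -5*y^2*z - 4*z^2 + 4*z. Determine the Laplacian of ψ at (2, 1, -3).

∂²ψ/∂x² = 0
∂²ψ/∂y² = -10*z
∂²ψ/∂z² = -8
∇²ψ = -10*z - 8
At (2, 1, -3): 22.

22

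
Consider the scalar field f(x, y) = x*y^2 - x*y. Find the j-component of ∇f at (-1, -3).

(∇f)_2 = ∂f/∂y = 2*x*y - x
At (-1, -3): 7.

7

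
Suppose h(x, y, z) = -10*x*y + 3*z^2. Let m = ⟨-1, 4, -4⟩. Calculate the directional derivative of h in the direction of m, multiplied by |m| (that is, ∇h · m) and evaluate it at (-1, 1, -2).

98

∂h/∂x = -10*y
∂h/∂y = -10*x
∂h/∂z = 6*z
∇h at (-1, 1, -2) = (-10, 10, -12)
∇h · m = (-10)(-1) + (10)(4) + (-12)(-4) = 98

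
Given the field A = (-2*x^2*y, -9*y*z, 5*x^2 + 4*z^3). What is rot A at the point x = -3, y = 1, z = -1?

(∇×A)₁ = ∂A₃/∂y − ∂A₂/∂z = 9*y
(∇×A)₂ = ∂A₁/∂z − ∂A₃/∂x = -10*x
(∇×A)₃ = ∂A₂/∂x − ∂A₁/∂y = 2*x^2
∇×A = (9*y, -10*x, 2*x^2)
At (-3, 1, -1): (9, 30, 18).

(9, 30, 18)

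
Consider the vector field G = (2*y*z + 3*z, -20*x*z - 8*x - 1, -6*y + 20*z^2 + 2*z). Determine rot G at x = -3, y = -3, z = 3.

(∇×G)₁ = ∂G₃/∂y − ∂G₂/∂z = 20*x - 6
(∇×G)₂ = ∂G₁/∂z − ∂G₃/∂x = 2*y + 3
(∇×G)₃ = ∂G₂/∂x − ∂G₁/∂y = -22*z - 8
∇×G = (20*x - 6, 2*y + 3, -22*z - 8)
At (-3, -3, 3): (-66, -3, -74).

(-66, -3, -74)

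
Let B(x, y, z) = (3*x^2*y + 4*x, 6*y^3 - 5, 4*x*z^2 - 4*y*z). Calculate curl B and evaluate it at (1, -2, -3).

(∇×B)₁ = ∂B₃/∂y − ∂B₂/∂z = -4*z
(∇×B)₂ = ∂B₁/∂z − ∂B₃/∂x = -4*z^2
(∇×B)₃ = ∂B₂/∂x − ∂B₁/∂y = -3*x^2
∇×B = (-4*z, -4*z^2, -3*x^2)
At (1, -2, -3): (12, -36, -3).

(12, -36, -3)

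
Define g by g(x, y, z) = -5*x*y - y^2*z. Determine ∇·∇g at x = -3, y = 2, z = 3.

∂²g/∂x² = 0
∂²g/∂y² = -2*z
∂²g/∂z² = 0
∇²g = -2*z
At (-3, 2, 3): -6.

-6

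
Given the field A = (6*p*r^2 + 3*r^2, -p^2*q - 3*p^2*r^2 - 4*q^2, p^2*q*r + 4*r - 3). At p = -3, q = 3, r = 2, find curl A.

(∇×A)₁ = ∂A₃/∂q − ∂A₂/∂r = 7*p^2*r
(∇×A)₂ = ∂A₁/∂r − ∂A₃/∂p = -2*p*q*r + 12*p*r + 6*r
(∇×A)₃ = ∂A₂/∂p − ∂A₁/∂q = -2*p*q - 6*p*r^2
∇×A = (7*p^2*r, -2*p*q*r + 12*p*r + 6*r, -2*p*q - 6*p*r^2)
At (-3, 3, 2): (126, -24, 90).

(126, -24, 90)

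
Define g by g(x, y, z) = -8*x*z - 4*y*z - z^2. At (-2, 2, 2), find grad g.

(-16, -8, 4)

∂g/∂x = -8*z
∂g/∂y = -4*z
∂g/∂z = -8*x - 4*y - 2*z
∇g = (-8*z, -4*z, -8*x - 4*y - 2*z)
At (-2, 2, 2): (-16, -8, 4).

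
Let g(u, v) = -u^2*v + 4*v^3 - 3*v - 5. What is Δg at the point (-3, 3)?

66

∂²g/∂u² = -2*v
∂²g/∂v² = 24*v
∇²g = 22*v
At (-3, 3): 66.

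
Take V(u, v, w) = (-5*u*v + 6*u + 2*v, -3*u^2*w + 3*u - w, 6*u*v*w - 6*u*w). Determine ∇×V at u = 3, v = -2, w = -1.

(10, -18, 34)

(∇×V)₁ = ∂V₃/∂v − ∂V₂/∂w = 3*u^2 + 6*u*w + 1
(∇×V)₂ = ∂V₁/∂w − ∂V₃/∂u = -6*v*w + 6*w
(∇×V)₃ = ∂V₂/∂u − ∂V₁/∂v = -6*u*w + 5*u + 1
∇×V = (3*u^2 + 6*u*w + 1, -6*v*w + 6*w, -6*u*w + 5*u + 1)
At (3, -2, -1): (10, -18, 34).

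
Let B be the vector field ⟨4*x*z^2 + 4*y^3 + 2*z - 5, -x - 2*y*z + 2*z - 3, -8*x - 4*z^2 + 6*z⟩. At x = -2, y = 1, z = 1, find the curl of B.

(∇×B)₁ = ∂B₃/∂y − ∂B₂/∂z = 2*y - 2
(∇×B)₂ = ∂B₁/∂z − ∂B₃/∂x = 8*x*z + 10
(∇×B)₃ = ∂B₂/∂x − ∂B₁/∂y = -12*y^2 - 1
∇×B = (2*y - 2, 8*x*z + 10, -12*y^2 - 1)
At (-2, 1, 1): (0, -6, -13).

(0, -6, -13)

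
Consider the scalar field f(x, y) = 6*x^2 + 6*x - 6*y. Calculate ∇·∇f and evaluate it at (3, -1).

∂²f/∂x² = 12
∂²f/∂y² = 0
∇²f = 12
At (3, -1): 12.

12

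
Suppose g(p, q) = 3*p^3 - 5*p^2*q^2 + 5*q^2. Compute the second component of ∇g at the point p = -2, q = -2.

(∇g)_2 = ∂g/∂q = -10*p^2*q + 10*q
At (-2, -2): 60.

60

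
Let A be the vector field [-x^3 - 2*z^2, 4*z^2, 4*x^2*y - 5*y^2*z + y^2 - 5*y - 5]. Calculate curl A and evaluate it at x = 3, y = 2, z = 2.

(-21, -56, 0)

(∇×A)₁ = ∂A₃/∂y − ∂A₂/∂z = 4*x^2 - 10*y*z + 2*y - 8*z - 5
(∇×A)₂ = ∂A₁/∂z − ∂A₃/∂x = -8*x*y - 4*z
(∇×A)₃ = ∂A₂/∂x − ∂A₁/∂y = 0
∇×A = (4*x^2 - 10*y*z + 2*y - 8*z - 5, -8*x*y - 4*z, 0)
At (3, 2, 2): (-21, -56, 0).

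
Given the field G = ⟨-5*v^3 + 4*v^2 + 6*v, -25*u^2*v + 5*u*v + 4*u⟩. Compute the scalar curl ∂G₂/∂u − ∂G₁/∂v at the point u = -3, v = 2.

∂G₂/∂u = -50*u*v + 5*v + 4
∂G₁/∂v = -15*v^2 + 8*v + 6
Scalar curl = -50*u*v + 15*v^2 - 3*v - 2
At (-3, 2): 352.

352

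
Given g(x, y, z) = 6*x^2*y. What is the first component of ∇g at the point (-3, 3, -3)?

(∇g)_1 = ∂g/∂x = 12*x*y
At (-3, 3, -3): -108.

-108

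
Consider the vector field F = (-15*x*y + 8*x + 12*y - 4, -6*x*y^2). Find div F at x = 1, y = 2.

-46

∂F₁/∂x = -15*y + 8
∂F₂/∂y = -12*x*y
∇·F = -12*x*y - 15*y + 8
At (1, 2): -46.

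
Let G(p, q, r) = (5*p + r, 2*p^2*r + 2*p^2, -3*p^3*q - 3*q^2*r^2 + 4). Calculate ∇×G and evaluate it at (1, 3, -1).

(∇×G)₁ = ∂G₃/∂q − ∂G₂/∂r = -3*p^3 - 2*p^2 - 6*q*r^2
(∇×G)₂ = ∂G₁/∂r − ∂G₃/∂p = 9*p^2*q + 1
(∇×G)₃ = ∂G₂/∂p − ∂G₁/∂q = 4*p*r + 4*p
∇×G = (-3*p^3 - 2*p^2 - 6*q*r^2, 9*p^2*q + 1, 4*p*r + 4*p)
At (1, 3, -1): (-23, 28, 0).

(-23, 28, 0)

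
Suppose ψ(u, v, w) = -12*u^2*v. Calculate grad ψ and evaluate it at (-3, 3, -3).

(216, -108, 0)

∂ψ/∂u = -24*u*v
∂ψ/∂v = -12*u^2
∂ψ/∂w = 0
∇ψ = (-24*u*v, -12*u^2, 0)
At (-3, 3, -3): (216, -108, 0).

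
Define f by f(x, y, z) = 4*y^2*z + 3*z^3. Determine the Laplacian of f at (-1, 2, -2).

-52

∂²f/∂x² = 0
∂²f/∂y² = 8*z
∂²f/∂z² = 18*z
∇²f = 26*z
At (-1, 2, -2): -52.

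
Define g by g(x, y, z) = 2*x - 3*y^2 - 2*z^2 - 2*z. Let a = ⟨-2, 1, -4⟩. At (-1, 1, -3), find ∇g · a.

∂g/∂x = 2
∂g/∂y = -6*y
∂g/∂z = -4*z - 2
∇g at (-1, 1, -3) = (2, -6, 10)
∇g · a = (2)(-2) + (-6)(1) + (10)(-4) = -50

-50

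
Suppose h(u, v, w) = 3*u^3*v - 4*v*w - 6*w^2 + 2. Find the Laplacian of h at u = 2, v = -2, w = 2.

-84

∂²h/∂u² = 18*u*v
∂²h/∂v² = 0
∂²h/∂w² = -12
∇²h = 18*u*v - 12
At (2, -2, 2): -84.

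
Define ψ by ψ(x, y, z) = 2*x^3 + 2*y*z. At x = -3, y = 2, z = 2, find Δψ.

-36

∂²ψ/∂x² = 12*x
∂²ψ/∂y² = 0
∂²ψ/∂z² = 0
∇²ψ = 12*x
At (-3, 2, 2): -36.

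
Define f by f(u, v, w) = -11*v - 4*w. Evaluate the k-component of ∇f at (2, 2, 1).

(∇f)_3 = ∂f/∂w = -4
At (2, 2, 1): -4.

-4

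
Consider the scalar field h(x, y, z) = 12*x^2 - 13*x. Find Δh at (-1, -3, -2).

∂²h/∂x² = 24
∂²h/∂y² = 0
∂²h/∂z² = 0
∇²h = 24
At (-1, -3, -2): 24.

24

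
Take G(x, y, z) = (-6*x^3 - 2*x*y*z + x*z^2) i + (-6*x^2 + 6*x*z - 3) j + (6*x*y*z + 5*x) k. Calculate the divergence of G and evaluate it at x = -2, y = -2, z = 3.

∂G₁/∂x = -18*x^2 - 2*y*z + z^2
∂G₂/∂y = 0
∂G₃/∂z = 6*x*y
∇·G = -18*x^2 + 6*x*y - 2*y*z + z^2
At (-2, -2, 3): -27.

-27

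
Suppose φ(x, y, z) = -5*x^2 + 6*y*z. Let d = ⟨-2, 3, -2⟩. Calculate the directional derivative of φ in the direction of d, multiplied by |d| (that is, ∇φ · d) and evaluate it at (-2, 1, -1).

-70

∂φ/∂x = -10*x
∂φ/∂y = 6*z
∂φ/∂z = 6*y
∇φ at (-2, 1, -1) = (20, -6, 6)
∇φ · d = (20)(-2) + (-6)(3) + (6)(-2) = -70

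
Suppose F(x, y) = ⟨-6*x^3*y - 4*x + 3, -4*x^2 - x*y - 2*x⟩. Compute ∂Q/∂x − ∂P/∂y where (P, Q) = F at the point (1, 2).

∂F₂/∂x = -8*x - y - 2
∂F₁/∂y = -6*x^3
Scalar curl = 6*x^3 - 8*x - y - 2
At (1, 2): -6.

-6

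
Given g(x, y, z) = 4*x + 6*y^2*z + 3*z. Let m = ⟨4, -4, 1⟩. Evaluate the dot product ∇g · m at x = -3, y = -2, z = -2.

∂g/∂x = 4
∂g/∂y = 12*y*z
∂g/∂z = 6*y^2 + 3
∇g at (-3, -2, -2) = (4, 48, 27)
∇g · m = (4)(4) + (48)(-4) + (27)(1) = -149

-149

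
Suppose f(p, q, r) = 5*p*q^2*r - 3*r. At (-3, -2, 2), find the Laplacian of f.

-60

∂²f/∂p² = 0
∂²f/∂q² = 10*p*r
∂²f/∂r² = 0
∇²f = 10*p*r
At (-3, -2, 2): -60.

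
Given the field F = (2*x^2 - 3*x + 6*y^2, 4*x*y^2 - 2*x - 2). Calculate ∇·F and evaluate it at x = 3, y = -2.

∂F₁/∂x = 4*x - 3
∂F₂/∂y = 8*x*y
∇·F = 8*x*y + 4*x - 3
At (3, -2): -39.

-39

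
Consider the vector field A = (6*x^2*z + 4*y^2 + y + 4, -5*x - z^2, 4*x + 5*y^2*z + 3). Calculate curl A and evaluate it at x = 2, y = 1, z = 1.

(∇×A)₁ = ∂A₃/∂y − ∂A₂/∂z = 10*y*z + 2*z
(∇×A)₂ = ∂A₁/∂z − ∂A₃/∂x = 6*x^2 - 4
(∇×A)₃ = ∂A₂/∂x − ∂A₁/∂y = -8*y - 6
∇×A = (10*y*z + 2*z, 6*x^2 - 4, -8*y - 6)
At (2, 1, 1): (12, 20, -14).

(12, 20, -14)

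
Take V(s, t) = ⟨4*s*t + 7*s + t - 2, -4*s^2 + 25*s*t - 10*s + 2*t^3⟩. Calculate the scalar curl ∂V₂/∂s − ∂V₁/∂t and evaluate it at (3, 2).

∂V₂/∂s = -8*s + 25*t - 10
∂V₁/∂t = 4*s + 1
Scalar curl = -12*s + 25*t - 11
At (3, 2): 3.

3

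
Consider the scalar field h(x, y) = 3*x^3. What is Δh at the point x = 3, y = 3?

54

∂²h/∂x² = 18*x
∂²h/∂y² = 0
∇²h = 18*x
At (3, 3): 54.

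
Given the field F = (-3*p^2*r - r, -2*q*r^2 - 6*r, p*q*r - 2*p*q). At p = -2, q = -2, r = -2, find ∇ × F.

(∇×F)₁ = ∂F₃/∂q − ∂F₂/∂r = p*r - 2*p + 4*q*r + 6
(∇×F)₂ = ∂F₁/∂r − ∂F₃/∂p = -3*p^2 - q*r + 2*q - 1
(∇×F)₃ = ∂F₂/∂p − ∂F₁/∂q = 0
∇×F = (p*r - 2*p + 4*q*r + 6, -3*p^2 - q*r + 2*q - 1, 0)
At (-2, -2, -2): (30, -21, 0).

(30, -21, 0)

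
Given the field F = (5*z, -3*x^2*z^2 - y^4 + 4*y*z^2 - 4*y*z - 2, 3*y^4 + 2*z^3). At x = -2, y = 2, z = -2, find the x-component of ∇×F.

88

(∇×F)_1 = ∂F₃/∂y − ∂F₂/∂z
= 12*y^3 − (-6*x^2*z + 8*y*z - 4*y)
= 6*x^2*z + 12*y^3 - 8*y*z + 4*y
At (-2, 2, -2): 88.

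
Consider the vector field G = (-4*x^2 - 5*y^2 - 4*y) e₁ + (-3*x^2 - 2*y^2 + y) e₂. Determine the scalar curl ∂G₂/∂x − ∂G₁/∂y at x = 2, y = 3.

∂G₂/∂x = -6*x
∂G₁/∂y = -10*y - 4
Scalar curl = -6*x + 10*y + 4
At (2, 3): 22.

22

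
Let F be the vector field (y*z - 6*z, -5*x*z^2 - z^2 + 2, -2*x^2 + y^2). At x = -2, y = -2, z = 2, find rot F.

(-40, -16, -22)

(∇×F)₁ = ∂F₃/∂y − ∂F₂/∂z = 10*x*z + 2*y + 2*z
(∇×F)₂ = ∂F₁/∂z − ∂F₃/∂x = 4*x + y - 6
(∇×F)₃ = ∂F₂/∂x − ∂F₁/∂y = -5*z^2 - z
∇×F = (10*x*z + 2*y + 2*z, 4*x + y - 6, -5*z^2 - z)
At (-2, -2, 2): (-40, -16, -22).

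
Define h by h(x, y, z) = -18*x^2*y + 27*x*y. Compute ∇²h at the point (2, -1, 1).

36

∂²h/∂x² = -36*y
∂²h/∂y² = 0
∂²h/∂z² = 0
∇²h = -36*y
At (2, -1, 1): 36.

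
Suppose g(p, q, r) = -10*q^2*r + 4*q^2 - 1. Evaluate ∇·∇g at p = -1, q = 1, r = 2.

∂²g/∂p² = 0
∂²g/∂q² = 4*(-5*r + 2)
∂²g/∂r² = 0
∇²g = -20*r + 8
At (-1, 1, 2): -32.

-32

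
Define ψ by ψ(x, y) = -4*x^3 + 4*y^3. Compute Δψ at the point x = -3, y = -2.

24

∂²ψ/∂x² = -24*x
∂²ψ/∂y² = 24*y
∇²ψ = -24*x + 24*y
At (-3, -2): 24.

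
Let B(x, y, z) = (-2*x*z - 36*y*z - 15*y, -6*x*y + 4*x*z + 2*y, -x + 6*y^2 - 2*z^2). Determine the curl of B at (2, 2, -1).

(16, -75, -37)

(∇×B)₁ = ∂B₃/∂y − ∂B₂/∂z = -4*x + 12*y
(∇×B)₂ = ∂B₁/∂z − ∂B₃/∂x = -2*x - 36*y + 1
(∇×B)₃ = ∂B₂/∂x − ∂B₁/∂y = -6*y + 40*z + 15
∇×B = (-4*x + 12*y, -2*x - 36*y + 1, -6*y + 40*z + 15)
At (2, 2, -1): (16, -75, -37).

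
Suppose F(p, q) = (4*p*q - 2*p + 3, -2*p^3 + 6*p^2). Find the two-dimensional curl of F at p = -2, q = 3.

-40

∂F₂/∂p = -6*p^2 + 12*p
∂F₁/∂q = 4*p
Scalar curl = -6*p^2 + 8*p
At (-2, 3): -40.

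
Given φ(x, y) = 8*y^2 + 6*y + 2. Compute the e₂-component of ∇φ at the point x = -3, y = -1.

-10

(∇φ)_2 = ∂φ/∂y = 16*y + 6
At (-3, -1): -10.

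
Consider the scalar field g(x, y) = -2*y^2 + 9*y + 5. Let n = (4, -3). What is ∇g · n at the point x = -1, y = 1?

-15

∂g/∂x = 0
∂g/∂y = -4*y + 9
∇g at (-1, 1) = (0, 5)
∇g · n = (0)(4) + (5)(-3) = -15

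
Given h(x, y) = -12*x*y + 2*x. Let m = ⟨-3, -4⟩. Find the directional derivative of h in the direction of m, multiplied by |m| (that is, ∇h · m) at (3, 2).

210

∂h/∂x = -12*y + 2
∂h/∂y = -12*x
∇h at (3, 2) = (-22, -36)
∇h · m = (-22)(-3) + (-36)(-4) = 210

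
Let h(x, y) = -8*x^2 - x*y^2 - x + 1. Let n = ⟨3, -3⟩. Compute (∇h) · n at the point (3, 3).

-120

∂h/∂x = -16*x - y^2 - 1
∂h/∂y = -2*x*y
∇h at (3, 3) = (-58, -18)
∇h · n = (-58)(3) + (-18)(-3) = -120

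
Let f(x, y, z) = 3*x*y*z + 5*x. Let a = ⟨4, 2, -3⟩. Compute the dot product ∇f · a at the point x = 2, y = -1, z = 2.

∂f/∂x = 3*y*z + 5
∂f/∂y = 3*x*z
∂f/∂z = 3*x*y
∇f at (2, -1, 2) = (-1, 12, -6)
∇f · a = (-1)(4) + (12)(2) + (-6)(-3) = 38

38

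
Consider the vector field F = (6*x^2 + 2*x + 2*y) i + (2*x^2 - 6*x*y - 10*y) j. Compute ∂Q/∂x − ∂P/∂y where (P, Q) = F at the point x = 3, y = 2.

-2

∂F₂/∂x = 4*x - 6*y
∂F₁/∂y = 2
Scalar curl = 4*x - 6*y - 2
At (3, 2): -2.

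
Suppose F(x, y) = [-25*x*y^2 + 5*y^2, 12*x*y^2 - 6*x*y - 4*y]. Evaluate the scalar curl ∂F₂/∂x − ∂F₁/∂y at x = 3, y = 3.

∂F₂/∂x = 12*y^2 - 6*y
∂F₁/∂y = -50*x*y + 10*y
Scalar curl = 50*x*y + 12*y^2 - 16*y
At (3, 3): 510.

510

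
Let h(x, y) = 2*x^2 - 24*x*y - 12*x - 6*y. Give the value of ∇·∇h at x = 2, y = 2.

∂²h/∂x² = 4
∂²h/∂y² = 0
∇²h = 4
At (2, 2): 4.

4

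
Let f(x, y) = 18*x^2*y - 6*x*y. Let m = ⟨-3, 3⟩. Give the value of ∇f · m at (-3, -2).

-144

∂f/∂x = 36*x*y - 6*y
∂f/∂y = 18*x^2 - 6*x
∇f at (-3, -2) = (228, 180)
∇f · m = (228)(-3) + (180)(3) = -144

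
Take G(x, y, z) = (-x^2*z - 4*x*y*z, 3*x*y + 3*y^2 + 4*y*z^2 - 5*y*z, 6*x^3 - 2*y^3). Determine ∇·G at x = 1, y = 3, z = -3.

∂G₁/∂x = -2*x*z - 4*y*z
∂G₂/∂y = 3*x + 6*y + 4*z^2 - 5*z
∂G₃/∂z = 0
∇·G = -2*x*z + 3*x - 4*y*z + 6*y + 4*z^2 - 5*z
At (1, 3, -3): 114.

114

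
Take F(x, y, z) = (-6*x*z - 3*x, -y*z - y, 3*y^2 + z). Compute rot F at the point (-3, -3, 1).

(∇×F)₁ = ∂F₃/∂y − ∂F₂/∂z = 7*y
(∇×F)₂ = ∂F₁/∂z − ∂F₃/∂x = -6*x
(∇×F)₃ = ∂F₂/∂x − ∂F₁/∂y = 0
∇×F = (7*y, -6*x, 0)
At (-3, -3, 1): (-21, 18, 0).

(-21, 18, 0)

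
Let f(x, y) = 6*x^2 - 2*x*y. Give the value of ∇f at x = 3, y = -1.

(38, -6)

∂f/∂x = 12*x - 2*y
∂f/∂y = -2*x
∇f = (12*x - 2*y, -2*x)
At (3, -1): (38, -6).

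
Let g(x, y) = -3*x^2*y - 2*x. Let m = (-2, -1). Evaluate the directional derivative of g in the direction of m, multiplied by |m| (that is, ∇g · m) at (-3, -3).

139

∂g/∂x = -6*x*y - 2
∂g/∂y = -3*x^2
∇g at (-3, -3) = (-56, -27)
∇g · m = (-56)(-2) + (-27)(-1) = 139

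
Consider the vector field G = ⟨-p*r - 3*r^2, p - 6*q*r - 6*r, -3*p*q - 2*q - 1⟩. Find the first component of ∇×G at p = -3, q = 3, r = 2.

31

(∇×G)_1 = ∂G₃/∂q − ∂G₂/∂r
= -3*p - 2 − (-6*q - 6)
= -3*p + 6*q + 4
At (-3, 3, 2): 31.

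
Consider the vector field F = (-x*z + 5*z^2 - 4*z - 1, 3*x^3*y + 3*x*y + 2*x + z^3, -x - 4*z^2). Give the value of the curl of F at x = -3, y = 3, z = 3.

(-27, 30, 254)

(∇×F)₁ = ∂F₃/∂y − ∂F₂/∂z = -3*z^2
(∇×F)₂ = ∂F₁/∂z − ∂F₃/∂x = -x + 10*z - 3
(∇×F)₃ = ∂F₂/∂x − ∂F₁/∂y = 9*x^2*y + 3*y + 2
∇×F = (-3*z^2, -x + 10*z - 3, 9*x^2*y + 3*y + 2)
At (-3, 3, 3): (-27, 30, 254).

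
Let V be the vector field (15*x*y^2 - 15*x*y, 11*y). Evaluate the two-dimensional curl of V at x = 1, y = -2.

75

∂V₂/∂x = 0
∂V₁/∂y = 30*x*y - 15*x
Scalar curl = -30*x*y + 15*x
At (1, -2): 75.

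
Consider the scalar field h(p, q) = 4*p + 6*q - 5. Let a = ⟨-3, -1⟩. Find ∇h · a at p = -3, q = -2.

∂h/∂p = 4
∂h/∂q = 6
∇h at (-3, -2) = (4, 6)
∇h · a = (4)(-3) + (6)(-1) = -18

-18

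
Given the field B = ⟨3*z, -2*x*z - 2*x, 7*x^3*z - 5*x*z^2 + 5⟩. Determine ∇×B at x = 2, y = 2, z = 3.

(4, -204, -8)

(∇×B)₁ = ∂B₃/∂y − ∂B₂/∂z = 2*x
(∇×B)₂ = ∂B₁/∂z − ∂B₃/∂x = -21*x^2*z + 5*z^2 + 3
(∇×B)₃ = ∂B₂/∂x − ∂B₁/∂y = -2*z - 2
∇×B = (2*x, -21*x^2*z + 5*z^2 + 3, -2*z - 2)
At (2, 2, 3): (4, -204, -8).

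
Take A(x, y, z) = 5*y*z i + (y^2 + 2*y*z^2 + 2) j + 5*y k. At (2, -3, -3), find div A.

∂A₁/∂x = 0
∂A₂/∂y = 2*y + 2*z^2
∂A₃/∂z = 0
∇·A = 2*y + 2*z^2
At (2, -3, -3): 12.

12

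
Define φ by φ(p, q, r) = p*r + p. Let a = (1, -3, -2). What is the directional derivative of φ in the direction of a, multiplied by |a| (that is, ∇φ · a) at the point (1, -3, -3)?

∂φ/∂p = r + 1
∂φ/∂q = 0
∂φ/∂r = p
∇φ at (1, -3, -3) = (-2, 0, 1)
∇φ · a = (-2)(1) + (0)(-3) + (1)(-2) = -4

-4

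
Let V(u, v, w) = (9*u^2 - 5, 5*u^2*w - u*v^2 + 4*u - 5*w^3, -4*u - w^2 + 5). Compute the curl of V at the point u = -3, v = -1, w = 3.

(∇×V)₁ = ∂V₃/∂v − ∂V₂/∂w = -5*u^2 + 15*w^2
(∇×V)₂ = ∂V₁/∂w − ∂V₃/∂u = 4
(∇×V)₃ = ∂V₂/∂u − ∂V₁/∂v = 10*u*w - v^2 + 4
∇×V = (-5*u^2 + 15*w^2, 4, 10*u*w - v^2 + 4)
At (-3, -1, 3): (90, 4, -87).

(90, 4, -87)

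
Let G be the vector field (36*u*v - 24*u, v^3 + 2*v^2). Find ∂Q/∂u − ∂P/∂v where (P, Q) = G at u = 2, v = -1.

-72

∂G₂/∂u = 0
∂G₁/∂v = 36*u
Scalar curl = -36*u
At (2, -1): -72.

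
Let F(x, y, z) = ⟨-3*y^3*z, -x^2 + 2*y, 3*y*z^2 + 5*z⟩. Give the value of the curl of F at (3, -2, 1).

(3, 24, 30)

(∇×F)₁ = ∂F₃/∂y − ∂F₂/∂z = 3*z^2
(∇×F)₂ = ∂F₁/∂z − ∂F₃/∂x = -3*y^3
(∇×F)₃ = ∂F₂/∂x − ∂F₁/∂y = -2*x + 9*y^2*z
∇×F = (3*z^2, -3*y^3, -2*x + 9*y^2*z)
At (3, -2, 1): (3, 24, 30).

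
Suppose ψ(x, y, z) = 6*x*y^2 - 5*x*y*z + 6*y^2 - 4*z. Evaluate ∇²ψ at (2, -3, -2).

36

∂²ψ/∂x² = 0
∂²ψ/∂y² = 12*(x + 1)
∂²ψ/∂z² = 0
∇²ψ = 12*x + 12
At (2, -3, -2): 36.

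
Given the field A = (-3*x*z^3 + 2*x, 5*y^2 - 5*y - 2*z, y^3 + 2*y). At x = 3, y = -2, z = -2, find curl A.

(∇×A)₁ = ∂A₃/∂y − ∂A₂/∂z = 3*y^2 + 4
(∇×A)₂ = ∂A₁/∂z − ∂A₃/∂x = -9*x*z^2
(∇×A)₃ = ∂A₂/∂x − ∂A₁/∂y = 0
∇×A = (3*y^2 + 4, -9*x*z^2, 0)
At (3, -2, -2): (16, -108, 0).

(16, -108, 0)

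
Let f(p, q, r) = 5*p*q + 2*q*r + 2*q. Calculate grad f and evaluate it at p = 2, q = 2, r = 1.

(10, 14, 4)

∂f/∂p = 5*q
∂f/∂q = 5*p + 2*r + 2
∂f/∂r = 2*q
∇f = (5*q, 5*p + 2*r + 2, 2*q)
At (2, 2, 1): (10, 14, 4).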